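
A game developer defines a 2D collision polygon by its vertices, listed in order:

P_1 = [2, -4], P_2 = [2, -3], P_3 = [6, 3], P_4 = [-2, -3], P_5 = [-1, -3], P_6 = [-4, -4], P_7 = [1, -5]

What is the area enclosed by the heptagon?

Cross-terms: 2, 24, -12, 3, -8, 24, 6  ⇒  Σ = 39
Area = |Σ|/2 = 19.5.

19.5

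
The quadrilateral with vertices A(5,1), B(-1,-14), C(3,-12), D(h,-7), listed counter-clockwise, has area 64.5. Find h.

Write out the shoelace sum; only the two edges meeting at D involve h:
2·Area = [(3·(-7) − h·(-12)) + (h·1 − 5·(-7))] + -15
       = 13·h + -1 = 129
⇒ h = 10.

10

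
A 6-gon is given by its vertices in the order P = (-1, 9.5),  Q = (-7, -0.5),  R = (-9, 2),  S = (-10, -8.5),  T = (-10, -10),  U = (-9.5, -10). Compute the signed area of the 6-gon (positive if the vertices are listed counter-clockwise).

32.375

Cross-terms: 67, -18.5, 96.5, 15, 5, -100.25  ⇒  Σ = 64.75
Signed area = Σ/2 = 32.375 (positive ⇒ counter-clockwise traversal).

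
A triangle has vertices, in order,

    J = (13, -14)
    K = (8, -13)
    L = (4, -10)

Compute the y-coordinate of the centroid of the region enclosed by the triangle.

Apply the shoelace (surveyor's) formula. First the cross-terms c_i = x_i·y_{i+1} − x_{i+1}·y_i:
  -57, -28, 74  ⇒  2A = -11, A = -5.5.
Then Σ (y_i + y_{i+1})·c_i = 407, so ȳ = 407 / (6·(-5.5)) = -37/3.

-37/3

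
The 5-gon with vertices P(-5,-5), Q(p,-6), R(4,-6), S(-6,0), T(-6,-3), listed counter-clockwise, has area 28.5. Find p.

-6

Write out the shoelace sum; only the two edges meeting at Q involve p:
2·Area = [((-5)·(-6) − p·(-5)) + (p·(-6) − 4·(-6))] + -3
       = -1·p + 51 = 57
⇒ p = -6.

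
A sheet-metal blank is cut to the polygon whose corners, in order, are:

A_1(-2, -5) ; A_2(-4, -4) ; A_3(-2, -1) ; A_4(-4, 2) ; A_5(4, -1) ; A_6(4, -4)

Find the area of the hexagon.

A_1→A_2: (-2)(-4) − (-4)(-5) = -12
A_2→A_3: (-4)(-1) − (-2)(-4) = -4
A_3→A_4: (-2)(2) − (-4)(-1) = -8
A_4→A_5: (-4)(-1) − (4)(2) = -4
A_5→A_6: (4)(-4) − (4)(-1) = -12
A_6→A_1: (4)(-5) − (-2)(-4) = -28
Σ = -68
Area = |Σ|/2 = 34.

34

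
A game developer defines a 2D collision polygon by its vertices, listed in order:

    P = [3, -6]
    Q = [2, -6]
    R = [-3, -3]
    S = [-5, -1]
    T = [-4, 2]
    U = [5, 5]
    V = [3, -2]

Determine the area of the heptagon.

61.5

Apply the shoelace formula: 2A = Σ (x_i·y_{i+1} − x_{i+1}·y_i), indices taken mod 7.
Cross-terms: -6, -24, -12, -14, -30, -25, -12  ⇒  Σ = -123
Area = |Σ|/2 = 61.5.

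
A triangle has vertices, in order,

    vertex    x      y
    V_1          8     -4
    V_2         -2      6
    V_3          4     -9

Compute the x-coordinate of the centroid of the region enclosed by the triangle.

Apply the shoelace formula. First the cross-terms c_i = x_i·y_{i+1} − x_{i+1}·y_i:
  40, -6, 56  ⇒  2A = 90, A = 45.
Then Σ (x_i + x_{i+1})·c_i = 900, so x̄ = 900 / (6·45) = 10/3.

10/3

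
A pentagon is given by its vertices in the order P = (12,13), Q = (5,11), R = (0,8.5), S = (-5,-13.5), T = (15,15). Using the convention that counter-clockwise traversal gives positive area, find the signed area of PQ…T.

Apply the shoelace (surveyor's) formula: 2A = Σ (x_i·y_{i+1} − x_{i+1}·y_i), indices taken mod 5.
P→Q: (12)(11) − (5)(13) = 67
Q→R: (5)(8.5) − (0)(11) = 42.5
R→S: (0)(-13.5) − (-5)(8.5) = 42.5
S→T: (-5)(15) − (15)(-13.5) = 127.5
T→P: (15)(13) − (12)(15) = 15
Σ = 294.5
Signed area = Σ/2 = 147.25 (positive ⇒ counter-clockwise traversal).

147.25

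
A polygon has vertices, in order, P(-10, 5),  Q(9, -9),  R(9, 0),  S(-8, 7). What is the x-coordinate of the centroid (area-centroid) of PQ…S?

104/73

Apply the surveyor's formula. First the cross-terms c_i = x_i·y_{i+1} − x_{i+1}·y_i:
  45, 81, 63, 30  ⇒  2A = 219, A = 109.5.
Then Σ (x_i + x_{i+1})·c_i = 936, so x̄ = 936 / (6·109.5) = 104/73.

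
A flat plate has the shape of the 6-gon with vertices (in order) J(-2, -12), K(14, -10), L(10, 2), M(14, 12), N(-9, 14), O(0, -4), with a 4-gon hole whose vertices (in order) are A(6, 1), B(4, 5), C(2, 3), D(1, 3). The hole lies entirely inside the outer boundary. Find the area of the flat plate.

363

Outer boundary:
J→K: (-2)(-10) − (14)(-12) = 188
K→L: (14)(2) − (10)(-10) = 128
L→M: (10)(12) − (14)(2) = 92
M→N: (14)(14) − (-9)(12) = 304
N→O: (-9)(-4) − (0)(14) = 36
O→J: (0)(-12) − (-2)(-4) = -8
Σ = 740
Area = |Σ|/2 = 370.
Hole:
Σ = (26) + (2) + (3) + (-17) = 14
Area = |Σ|/2 = 7.
Net area = 370 − 7 = 363.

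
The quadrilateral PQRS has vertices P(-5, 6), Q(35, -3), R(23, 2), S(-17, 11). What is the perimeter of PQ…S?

108

|PQ| = √((40)² + (-9)²) = √1681 = 41
|QR| = √((-12)² + (5)²) = √169 = 13
|RS| = √((-40)² + (9)²) = √1681 = 41
|SP| = √((12)² + (-5)²) = √169 = 13
Perimeter = 41 + 13 + 41 + 13 = 108.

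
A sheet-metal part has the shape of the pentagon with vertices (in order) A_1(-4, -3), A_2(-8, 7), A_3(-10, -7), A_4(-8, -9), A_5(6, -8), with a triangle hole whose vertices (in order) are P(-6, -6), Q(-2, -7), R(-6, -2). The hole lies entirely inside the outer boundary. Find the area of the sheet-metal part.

80

Outer boundary:
Cross-terms: -52, 126, 34, 118, -50  ⇒  Σ = 176
Area = |Σ|/2 = 88.
Hole:
Apply the shoelace (surveyor's) formula: 2A = Σ (x_i·y_{i+1} − x_{i+1}·y_i), indices taken mod 3.
Cross-terms: 30, -38, 24  ⇒  Σ = 16
Area = |Σ|/2 = 8.
Net area = 88 − 8 = 80.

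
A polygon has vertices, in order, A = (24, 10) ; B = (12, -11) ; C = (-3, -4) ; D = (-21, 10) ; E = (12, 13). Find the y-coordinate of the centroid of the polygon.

1045/291

Apply the shoelace formula. First the cross-terms c_i = x_i·y_{i+1} − x_{i+1}·y_i:
  -384, -81, -114, -393, -192  ⇒  2A = -1164, A = -582.
Then Σ (y_i + y_{i+1})·c_i = -12540, so ȳ = -12540 / (6·(-582)) = 1045/291.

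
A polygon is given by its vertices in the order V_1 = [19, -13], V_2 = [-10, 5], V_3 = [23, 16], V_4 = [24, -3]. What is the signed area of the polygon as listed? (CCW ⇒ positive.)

-509

Σ = (-35) + (-275) + (-453) + (-255) = -1018
Signed area = Σ/2 = -509 (negative ⇒ clockwise traversal).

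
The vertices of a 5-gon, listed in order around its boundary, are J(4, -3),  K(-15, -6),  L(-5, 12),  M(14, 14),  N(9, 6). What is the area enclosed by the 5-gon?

Cross-terms: -69, -210, -238, -42, -51  ⇒  Σ = -610
Area = |Σ|/2 = 305.

305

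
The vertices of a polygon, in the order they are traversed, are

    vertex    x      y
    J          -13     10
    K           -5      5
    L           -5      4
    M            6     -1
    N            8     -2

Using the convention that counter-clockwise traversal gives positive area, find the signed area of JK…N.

10.5

Apply the shoelace formula: 2A = Σ (x_i·y_{i+1} − x_{i+1}·y_i), indices taken mod 5.
Σ = (-15) + (5) + (-19) + (-4) + (54) = 21
Signed area = Σ/2 = 10.5 (positive ⇒ counter-clockwise traversal).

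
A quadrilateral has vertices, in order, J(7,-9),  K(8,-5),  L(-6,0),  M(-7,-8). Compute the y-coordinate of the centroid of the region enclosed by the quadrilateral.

Apply the shoelace formula. First the cross-terms c_i = x_i·y_{i+1} − x_{i+1}·y_i:
  37, -30, 48, 119  ⇒  2A = 174, A = 87.
Then Σ (y_i + y_{i+1})·c_i = -2775, so ȳ = -2775 / (6·87) = -925/174.

-925/174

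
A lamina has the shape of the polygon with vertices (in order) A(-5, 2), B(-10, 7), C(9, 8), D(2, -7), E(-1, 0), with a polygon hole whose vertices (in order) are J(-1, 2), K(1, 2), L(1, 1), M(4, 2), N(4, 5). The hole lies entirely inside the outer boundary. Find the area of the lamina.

114

Outer boundary:
Cross-terms: -15, -143, -79, -7, -2  ⇒  Σ = -246
Area = |Σ|/2 = 123.
Hole:
Σ = (-4) + (-1) + (-2) + (12) + (13) = 18
Area = |Σ|/2 = 9.
Net area = 123 − 9 = 114.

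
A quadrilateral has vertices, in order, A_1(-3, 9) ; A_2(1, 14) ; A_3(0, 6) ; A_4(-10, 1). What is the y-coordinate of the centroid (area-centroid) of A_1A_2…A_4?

167/24

Apply Gauss's area formula. First the cross-terms c_i = x_i·y_{i+1} − x_{i+1}·y_i:
  -51, 6, 60, -87  ⇒  2A = -72, A = -36.
Then Σ (y_i + y_{i+1})·c_i = -1503, so ȳ = -1503 / (6·(-36)) = 167/24.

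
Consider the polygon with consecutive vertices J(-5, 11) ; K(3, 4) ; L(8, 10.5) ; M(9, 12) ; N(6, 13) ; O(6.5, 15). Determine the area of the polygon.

72.5

Apply Gauss's area formula: 2A = Σ (x_i·y_{i+1} − x_{i+1}·y_i), indices taken mod 6.
J→K: (-5)(4) − (3)(11) = -53
K→L: (3)(10.5) − (8)(4) = -0.5
L→M: (8)(12) − (9)(10.5) = 1.5
M→N: (9)(13) − (6)(12) = 45
N→O: (6)(15) − (6.5)(13) = 5.5
O→J: (6.5)(11) − (-5)(15) = 146.5
Σ = 145
Area = |Σ|/2 = 72.5.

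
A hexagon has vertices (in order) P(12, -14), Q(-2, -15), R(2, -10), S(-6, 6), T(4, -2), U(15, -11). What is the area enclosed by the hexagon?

155

Apply Gauss's area formula: 2A = Σ (x_i·y_{i+1} − x_{i+1}·y_i), indices taken mod 6.
Σ = (-208) + (50) + (-48) + (-12) + (-14) + (-78) = -310
Area = |Σ|/2 = 155.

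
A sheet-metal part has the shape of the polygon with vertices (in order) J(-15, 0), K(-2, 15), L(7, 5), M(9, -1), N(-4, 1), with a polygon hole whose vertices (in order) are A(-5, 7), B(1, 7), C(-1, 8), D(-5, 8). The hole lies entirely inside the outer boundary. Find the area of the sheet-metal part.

Outer boundary:
Cross-terms: -225, -115, -52, 5, 15  ⇒  Σ = -372
Area = |Σ|/2 = 186.
Hole:
A→B: (-5)(7) − (1)(7) = -42
B→C: (1)(8) − (-1)(7) = 15
C→D: (-1)(8) − (-5)(8) = 32
D→A: (-5)(7) − (-5)(8) = 5
Σ = 10
Area = |Σ|/2 = 5.
Net area = 186 − 5 = 181.

181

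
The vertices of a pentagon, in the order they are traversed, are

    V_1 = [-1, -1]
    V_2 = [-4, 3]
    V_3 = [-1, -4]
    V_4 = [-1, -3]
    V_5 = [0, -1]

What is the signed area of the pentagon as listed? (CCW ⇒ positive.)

5.5

Apply the shoelace (surveyor's) formula: 2A = Σ (x_i·y_{i+1} − x_{i+1}·y_i), indices taken mod 5.
Σ = (-7) + (19) + (-1) + (1) + (-1) = 11
Signed area = Σ/2 = 5.5 (positive ⇒ counter-clockwise traversal).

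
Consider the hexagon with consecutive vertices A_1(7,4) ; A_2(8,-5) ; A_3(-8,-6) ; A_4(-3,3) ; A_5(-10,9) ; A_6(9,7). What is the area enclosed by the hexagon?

Apply Gauss's area formula: 2A = Σ (x_i·y_{i+1} − x_{i+1}·y_i), indices taken mod 6.
Σ = (-67) + (-88) + (-42) + (3) + (-151) + (-13) = -358
Area = |Σ|/2 = 179.

179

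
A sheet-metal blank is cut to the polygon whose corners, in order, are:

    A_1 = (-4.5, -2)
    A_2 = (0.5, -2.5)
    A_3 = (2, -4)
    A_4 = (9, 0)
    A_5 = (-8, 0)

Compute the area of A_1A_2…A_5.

A_1→A_2: (-4.5)(-2.5) − (0.5)(-2) = 12.25
A_2→A_3: (0.5)(-4) − (2)(-2.5) = 3
A_3→A_4: (2)(0) − (9)(-4) = 36
A_4→A_5: (9)(0) − (-8)(0) = 0
A_5→A_1: (-8)(-2) − (-4.5)(0) = 16
Σ = 67.25
Area = |Σ|/2 = 33.625.

33.625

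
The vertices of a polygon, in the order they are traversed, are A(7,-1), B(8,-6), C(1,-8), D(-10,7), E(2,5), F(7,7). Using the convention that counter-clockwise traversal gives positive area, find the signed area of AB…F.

Σ = (-34) + (-58) + (-73) + (-64) + (-21) + (-56) = -306
Signed area = Σ/2 = -153 (negative ⇒ clockwise traversal).

-153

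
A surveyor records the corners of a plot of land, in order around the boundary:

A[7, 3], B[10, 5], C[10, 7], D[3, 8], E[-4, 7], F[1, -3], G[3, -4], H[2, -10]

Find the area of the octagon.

Apply the surveyor's formula: 2A = Σ (x_i·y_{i+1} − x_{i+1}·y_i), indices taken mod 8.
Cross-terms: 5, 20, 59, 53, 5, 5, -22, 76  ⇒  Σ = 201
Area = |Σ|/2 = 100.5.

100.5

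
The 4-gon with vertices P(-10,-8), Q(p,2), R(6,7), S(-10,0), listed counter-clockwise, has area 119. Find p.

The doubled signed area Σ (x_i y_{i+1} − x_{i+1} y_i) is linear in p.
With p=0 it equals 118; the coefficient of p is 15 (from the two edges through Q).
So 15·p + 118 = 2·119 = 238 ⇒ p = 8.

8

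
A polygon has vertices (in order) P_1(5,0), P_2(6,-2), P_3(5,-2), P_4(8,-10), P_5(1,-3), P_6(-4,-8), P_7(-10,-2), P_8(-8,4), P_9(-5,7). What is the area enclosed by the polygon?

139.5

Σ = (-10) + (-2) + (-34) + (-14) + (-20) + (-72) + (-56) + (-36) + (-35) = -279
Area = |Σ|/2 = 139.5.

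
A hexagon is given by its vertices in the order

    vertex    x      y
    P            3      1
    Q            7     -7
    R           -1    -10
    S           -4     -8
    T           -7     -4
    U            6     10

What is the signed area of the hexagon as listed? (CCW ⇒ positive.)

Apply the surveyor's formula: 2A = Σ (x_i·y_{i+1} − x_{i+1}·y_i), indices taken mod 6.
P→Q: (3)(-7) − (7)(1) = -28
Q→R: (7)(-10) − (-1)(-7) = -77
R→S: (-1)(-8) − (-4)(-10) = -32
S→T: (-4)(-4) − (-7)(-8) = -40
T→U: (-7)(10) − (6)(-4) = -46
U→P: (6)(1) − (3)(10) = -24
Σ = -247
Signed area = Σ/2 = -123.5 (negative ⇒ clockwise traversal).

-123.5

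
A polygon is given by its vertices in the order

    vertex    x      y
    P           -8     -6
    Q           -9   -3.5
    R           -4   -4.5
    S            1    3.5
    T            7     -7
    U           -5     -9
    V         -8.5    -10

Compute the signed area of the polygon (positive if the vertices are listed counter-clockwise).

-97

P→Q: (-8)(-3.5) − (-9)(-6) = -26
Q→R: (-9)(-4.5) − (-4)(-3.5) = 26.5
R→S: (-4)(3.5) − (1)(-4.5) = -9.5
S→T: (1)(-7) − (7)(3.5) = -31.5
T→U: (7)(-9) − (-5)(-7) = -98
U→V: (-5)(-10) − (-8.5)(-9) = -26.5
V→P: (-8.5)(-6) − (-8)(-10) = -29
Σ = -194
Signed area = Σ/2 = -97 (negative ⇒ clockwise traversal).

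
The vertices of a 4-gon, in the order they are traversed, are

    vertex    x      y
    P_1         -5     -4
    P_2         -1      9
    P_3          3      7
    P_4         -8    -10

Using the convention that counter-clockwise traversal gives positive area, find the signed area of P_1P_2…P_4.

Cross-terms: -49, -34, 26, -18  ⇒  Σ = -75
Signed area = Σ/2 = -37.5 (negative ⇒ clockwise traversal).

-37.5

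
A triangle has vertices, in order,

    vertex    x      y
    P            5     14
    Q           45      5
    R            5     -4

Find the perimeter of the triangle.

|PQ| = √((40)² + (-9)²) = √1681 = 41
|QR| = √((-40)² + (-9)²) = √1681 = 41
|RP| = √((0)² + (18)²) = √324 = 18
Perimeter = 41 + 41 + 18 = 100.

100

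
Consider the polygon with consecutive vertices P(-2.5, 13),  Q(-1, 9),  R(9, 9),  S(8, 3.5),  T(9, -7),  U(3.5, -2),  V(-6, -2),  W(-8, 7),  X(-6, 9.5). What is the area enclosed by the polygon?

Apply the shoelace (surveyor's) formula: 2A = Σ (x_i·y_{i+1} − x_{i+1}·y_i), indices taken mod 9.
Σ = (-9.5) + (-90) + (-40.5) + (-87.5) + (6.5) + (-19) + (-58) + (-34) + (-54.25) = -386.25
Area = |Σ|/2 = 193.125.

193.125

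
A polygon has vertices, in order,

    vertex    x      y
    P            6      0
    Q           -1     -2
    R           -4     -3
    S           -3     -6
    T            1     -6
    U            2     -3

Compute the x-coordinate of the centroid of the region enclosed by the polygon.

Apply the shoelace (surveyor's) formula. First the cross-terms c_i = x_i·y_{i+1} − x_{i+1}·y_i:
  -12, -5, 15, 24, 9, 18  ⇒  2A = 49, A = 24.5.
Then Σ (x_i + x_{i+1})·c_i = -17, so x̄ = -17 / (6·24.5) = -17/147.

-17/147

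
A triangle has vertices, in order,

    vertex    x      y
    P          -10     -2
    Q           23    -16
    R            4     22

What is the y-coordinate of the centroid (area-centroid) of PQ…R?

Apply the surveyor's formula. First the cross-terms c_i = x_i·y_{i+1} − x_{i+1}·y_i:
  206, 570, 212  ⇒  2A = 988, A = 494.
Then Σ (y_i + y_{i+1})·c_i = 3952, so ȳ = 3952 / (6·494) = 4/3.

4/3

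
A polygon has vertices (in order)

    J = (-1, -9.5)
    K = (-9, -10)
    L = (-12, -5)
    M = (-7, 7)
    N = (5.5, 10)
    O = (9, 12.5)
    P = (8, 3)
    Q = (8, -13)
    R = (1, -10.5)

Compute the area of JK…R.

345.625

Apply the surveyor's formula: 2A = Σ (x_i·y_{i+1} − x_{i+1}·y_i), indices taken mod 9.
J→K: (-1)(-10) − (-9)(-9.5) = -75.5
K→L: (-9)(-5) − (-12)(-10) = -75
L→M: (-12)(7) − (-7)(-5) = -119
M→N: (-7)(10) − (5.5)(7) = -108.5
N→O: (5.5)(12.5) − (9)(10) = -21.25
O→P: (9)(3) − (8)(12.5) = -73
P→Q: (8)(-13) − (8)(3) = -128
Q→R: (8)(-10.5) − (1)(-13) = -71
R→J: (1)(-9.5) − (-1)(-10.5) = -20
Σ = -691.25
Area = |Σ|/2 = 345.625.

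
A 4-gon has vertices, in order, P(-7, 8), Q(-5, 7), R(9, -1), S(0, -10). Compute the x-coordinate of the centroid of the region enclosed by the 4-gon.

Apply the surveyor's formula. First the cross-terms c_i = x_i·y_{i+1} − x_{i+1}·y_i:
  -9, -58, -90, -70  ⇒  2A = -227, A = -113.5.
Then Σ (x_i + x_{i+1})·c_i = -444, so x̄ = -444 / (6·(-113.5)) = 148/227.

148/227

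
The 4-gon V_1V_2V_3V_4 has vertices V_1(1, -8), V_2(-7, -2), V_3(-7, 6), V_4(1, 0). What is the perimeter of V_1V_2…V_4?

|V_1V_2| = √((-8)² + (6)²) = √100 = 10
|V_2V_3| = √((0)² + (8)²) = √64 = 8
|V_3V_4| = √((8)² + (-6)²) = √100 = 10
|V_4V_1| = √((0)² + (-8)²) = √64 = 8
Perimeter = 10 + 8 + 10 + 8 = 36.

36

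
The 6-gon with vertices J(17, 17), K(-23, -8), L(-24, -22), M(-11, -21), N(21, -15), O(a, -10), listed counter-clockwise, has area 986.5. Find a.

The doubled signed area Σ (x_i y_{i+1} − x_{i+1} y_i) is linear in a.
With a=0 it equals 1397; the coefficient of a is 32 (from the two edges through O).
So 32·a + 1397 = 2·986.5 = 1973 ⇒ a = 18.

18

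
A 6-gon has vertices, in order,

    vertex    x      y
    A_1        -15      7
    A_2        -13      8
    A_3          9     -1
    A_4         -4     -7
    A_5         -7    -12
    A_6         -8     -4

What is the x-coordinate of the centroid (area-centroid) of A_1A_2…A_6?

Apply the shoelace (surveyor's) formula. First the cross-terms c_i = x_i·y_{i+1} − x_{i+1}·y_i:
  -29, -59, -67, -1, -68, -116  ⇒  2A = -340, A = -170.
Then Σ (x_i + x_{i+1})·c_i = 4412, so x̄ = 4412 / (6·(-170)) = -1103/255.

-1103/255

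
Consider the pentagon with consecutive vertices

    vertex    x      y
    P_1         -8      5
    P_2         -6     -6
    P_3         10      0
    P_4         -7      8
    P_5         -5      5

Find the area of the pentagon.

Cross-terms: 78, 60, 80, 5, 15  ⇒  Σ = 238
Area = |Σ|/2 = 119.

119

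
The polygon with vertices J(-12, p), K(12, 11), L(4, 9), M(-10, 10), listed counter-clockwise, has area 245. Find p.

-14

The doubled signed area Σ (x_i y_{i+1} − x_{i+1} y_i) is linear in p.
With p=0 it equals 182; the coefficient of p is -22 (from the two edges through J).
So -22·p + 182 = 2·245 = 490 ⇒ p = -14.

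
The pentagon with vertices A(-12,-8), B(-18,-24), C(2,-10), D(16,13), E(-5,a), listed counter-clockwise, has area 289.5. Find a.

The doubled signed area Σ (x_i y_{i+1} − x_{i+1} y_i) is linear in a.
With a=0 it equals 663; the coefficient of a is 28 (from the two edges through E).
So 28·a + 663 = 2·289.5 = 579 ⇒ a = -3.

-3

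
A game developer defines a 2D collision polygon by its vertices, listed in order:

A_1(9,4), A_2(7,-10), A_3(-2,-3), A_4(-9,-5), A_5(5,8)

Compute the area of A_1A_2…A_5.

A_1→A_2: (9)(-10) − (7)(4) = -118
A_2→A_3: (7)(-3) − (-2)(-10) = -41
A_3→A_4: (-2)(-5) − (-9)(-3) = -17
A_4→A_5: (-9)(8) − (5)(-5) = -47
A_5→A_1: (5)(4) − (9)(8) = -52
Σ = -275
Area = |Σ|/2 = 137.5.

137.5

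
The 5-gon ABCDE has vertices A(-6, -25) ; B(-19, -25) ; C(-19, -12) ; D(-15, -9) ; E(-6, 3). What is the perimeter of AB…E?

74

|AB| = √((-13)² + (0)²) = √169 = 13
|BC| = √((0)² + (13)²) = √169 = 13
|CD| = √((4)² + (3)²) = √25 = 5
|DE| = √((9)² + (12)²) = √225 = 15
|EA| = √((0)² + (-28)²) = √784 = 28
Perimeter = 13 + 13 + 5 + 15 + 28 = 74.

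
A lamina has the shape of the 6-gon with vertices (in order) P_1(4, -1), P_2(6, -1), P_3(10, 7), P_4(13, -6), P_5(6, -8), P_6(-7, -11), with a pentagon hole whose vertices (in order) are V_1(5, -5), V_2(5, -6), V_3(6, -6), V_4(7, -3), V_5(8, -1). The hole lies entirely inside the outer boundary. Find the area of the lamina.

114.5

Outer boundary:
Apply Gauss's area formula: 2A = Σ (x_i·y_{i+1} − x_{i+1}·y_i), indices taken mod 6.
Σ = (2) + (52) + (-151) + (-68) + (-122) + (51) = -236
Area = |Σ|/2 = 118.
Hole:
Apply the shoelace (surveyor's) formula: 2A = Σ (x_i·y_{i+1} − x_{i+1}·y_i), indices taken mod 5.
V_1→V_2: (5)(-6) − (5)(-5) = -5
V_2→V_3: (5)(-6) − (6)(-6) = 6
V_3→V_4: (6)(-3) − (7)(-6) = 24
V_4→V_5: (7)(-1) − (8)(-3) = 17
V_5→V_1: (8)(-5) − (5)(-1) = -35
Σ = 7
Area = |Σ|/2 = 3.5.
Net area = 118 − 3.5 = 114.5.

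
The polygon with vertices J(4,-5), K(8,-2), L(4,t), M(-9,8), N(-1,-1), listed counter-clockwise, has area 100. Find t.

6

The doubled signed area Σ (x_i y_{i+1} − x_{i+1} y_i) is linear in t.
With t=0 it equals 98; the coefficient of t is 17 (from the two edges through L).
So 17·t + 98 = 2·100 = 200 ⇒ t = 6.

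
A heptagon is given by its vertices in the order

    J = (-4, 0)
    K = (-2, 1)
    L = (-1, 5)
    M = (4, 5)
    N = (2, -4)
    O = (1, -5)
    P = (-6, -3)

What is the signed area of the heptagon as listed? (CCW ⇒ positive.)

-57.5

Apply the shoelace formula: 2A = Σ (x_i·y_{i+1} − x_{i+1}·y_i), indices taken mod 7.
J→K: (-4)(1) − (-2)(0) = -4
K→L: (-2)(5) − (-1)(1) = -9
L→M: (-1)(5) − (4)(5) = -25
M→N: (4)(-4) − (2)(5) = -26
N→O: (2)(-5) − (1)(-4) = -6
O→P: (1)(-3) − (-6)(-5) = -33
P→J: (-6)(0) − (-4)(-3) = -12
Σ = -115
Signed area = Σ/2 = -57.5 (negative ⇒ clockwise traversal).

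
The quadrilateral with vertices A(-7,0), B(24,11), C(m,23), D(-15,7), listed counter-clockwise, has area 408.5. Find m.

Write out the shoelace sum; only the two edges meeting at C involve m:
2·Area = [(24·23 − m·11) + (m·7 − (-15)·23)] + -28
       = -4·m + 869 = 817
⇒ m = 13.

13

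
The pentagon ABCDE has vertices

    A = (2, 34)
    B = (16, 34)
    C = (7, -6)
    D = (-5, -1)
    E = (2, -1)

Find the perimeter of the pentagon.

|AB| = √((14)² + (0)²) = √196 = 14
|BC| = √((-9)² + (-40)²) = √1681 = 41
|CD| = √((-12)² + (5)²) = √169 = 13
|DE| = √((7)² + (0)²) = √49 = 7
|EA| = √((0)² + (35)²) = √1225 = 35
Perimeter = 14 + 41 + 13 + 7 + 35 = 110.

110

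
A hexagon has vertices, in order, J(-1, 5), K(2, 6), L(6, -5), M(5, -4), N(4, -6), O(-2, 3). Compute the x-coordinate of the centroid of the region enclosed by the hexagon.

Apply the surveyor's formula. First the cross-terms c_i = x_i·y_{i+1} − x_{i+1}·y_i:
  -16, -46, 1, -14, 0, -7  ⇒  2A = -82, A = -41.
Then Σ (x_i + x_{i+1})·c_i = -478, so x̄ = -478 / (6·(-41)) = 239/123.

239/123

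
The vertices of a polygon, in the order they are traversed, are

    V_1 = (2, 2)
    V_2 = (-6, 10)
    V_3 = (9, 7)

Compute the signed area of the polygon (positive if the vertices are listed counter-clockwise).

Cross-terms: 32, -132, 4  ⇒  Σ = -96
Signed area = Σ/2 = -48 (negative ⇒ clockwise traversal).

-48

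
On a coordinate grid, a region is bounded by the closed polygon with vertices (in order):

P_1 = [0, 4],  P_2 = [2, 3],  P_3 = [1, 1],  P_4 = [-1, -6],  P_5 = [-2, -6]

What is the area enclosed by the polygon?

14

Apply Gauss's area formula: 2A = Σ (x_i·y_{i+1} − x_{i+1}·y_i), indices taken mod 5.
P_1→P_2: (0)(3) − (2)(4) = -8
P_2→P_3: (2)(1) − (1)(3) = -1
P_3→P_4: (1)(-6) − (-1)(1) = -5
P_4→P_5: (-1)(-6) − (-2)(-6) = -6
P_5→P_1: (-2)(4) − (0)(-6) = -8
Σ = -28
Area = |Σ|/2 = 14.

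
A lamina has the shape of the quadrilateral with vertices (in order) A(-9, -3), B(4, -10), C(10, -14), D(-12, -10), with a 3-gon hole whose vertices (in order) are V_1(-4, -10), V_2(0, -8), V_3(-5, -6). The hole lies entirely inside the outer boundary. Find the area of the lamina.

79

Outer boundary:
Apply Gauss's area formula: 2A = Σ (x_i·y_{i+1} − x_{i+1}·y_i), indices taken mod 4.
Σ = (102) + (44) + (-268) + (-54) = -176
Area = |Σ|/2 = 88.
Hole:
Apply the surveyor's formula: 2A = Σ (x_i·y_{i+1} − x_{i+1}·y_i), indices taken mod 3.
Σ = (32) + (-40) + (26) = 18
Area = |Σ|/2 = 9.
Net area = 88 − 9 = 79.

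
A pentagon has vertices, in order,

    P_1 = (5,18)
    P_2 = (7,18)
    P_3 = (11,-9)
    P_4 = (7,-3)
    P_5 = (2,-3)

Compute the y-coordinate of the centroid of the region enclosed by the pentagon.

Apply Gauss's area formula. First the cross-terms c_i = x_i·y_{i+1} − x_{i+1}·y_i:
  -36, -261, 30, -15, 51  ⇒  2A = -231, A = -115.5.
Then Σ (y_i + y_{i+1})·c_i = -3150, so ȳ = -3150 / (6·(-115.5)) = 50/11.

50/11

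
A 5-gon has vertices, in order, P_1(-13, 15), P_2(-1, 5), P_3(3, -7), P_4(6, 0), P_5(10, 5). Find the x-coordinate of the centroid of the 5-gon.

Apply the surveyor's formula. First the cross-terms c_i = x_i·y_{i+1} − x_{i+1}·y_i:
  -50, -8, 42, 30, 215  ⇒  2A = 229, A = 114.5.
Then Σ (x_i + x_{i+1})·c_i = 897, so x̄ = 897 / (6·114.5) = 299/229.

299/229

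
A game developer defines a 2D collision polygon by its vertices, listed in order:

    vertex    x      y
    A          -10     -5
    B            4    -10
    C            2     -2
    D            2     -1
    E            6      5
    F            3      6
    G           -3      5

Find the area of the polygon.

Apply the shoelace (surveyor's) formula: 2A = Σ (x_i·y_{i+1} − x_{i+1}·y_i), indices taken mod 7.
Σ = (120) + (12) + (2) + (16) + (21) + (33) + (65) = 269
Area = |Σ|/2 = 134.5.

134.5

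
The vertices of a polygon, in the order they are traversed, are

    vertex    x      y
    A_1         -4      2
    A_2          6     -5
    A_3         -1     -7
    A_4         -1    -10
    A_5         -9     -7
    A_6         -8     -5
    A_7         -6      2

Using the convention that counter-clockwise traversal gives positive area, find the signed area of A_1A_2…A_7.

Apply the shoelace (surveyor's) formula: 2A = Σ (x_i·y_{i+1} − x_{i+1}·y_i), indices taken mod 7.
A_1→A_2: (-4)(-5) − (6)(2) = 8
A_2→A_3: (6)(-7) − (-1)(-5) = -47
A_3→A_4: (-1)(-10) − (-1)(-7) = 3
A_4→A_5: (-1)(-7) − (-9)(-10) = -83
A_5→A_6: (-9)(-5) − (-8)(-7) = -11
A_6→A_7: (-8)(2) − (-6)(-5) = -46
A_7→A_1: (-6)(2) − (-4)(2) = -4
Σ = -180
Signed area = Σ/2 = -90 (negative ⇒ clockwise traversal).

-90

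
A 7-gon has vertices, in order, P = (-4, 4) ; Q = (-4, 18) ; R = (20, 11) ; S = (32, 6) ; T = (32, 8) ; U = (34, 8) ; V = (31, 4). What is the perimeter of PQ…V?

|PQ| = √((0)² + (14)²) = √196 = 14
|QR| = √((24)² + (-7)²) = √625 = 25
|RS| = √((12)² + (-5)²) = √169 = 13
|ST| = √((0)² + (2)²) = √4 = 2
|TU| = √((2)² + (0)²) = √4 = 2
|UV| = √((-3)² + (-4)²) = √25 = 5
|VP| = √((-35)² + (0)²) = √1225 = 35
Perimeter = 14 + 25 + 13 + 2 + 2 + 5 + 35 = 96.

96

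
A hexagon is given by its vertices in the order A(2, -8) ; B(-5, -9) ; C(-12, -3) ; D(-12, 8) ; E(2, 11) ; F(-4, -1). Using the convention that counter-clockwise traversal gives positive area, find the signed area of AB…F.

-177.5

Apply the shoelace formula: 2A = Σ (x_i·y_{i+1} − x_{i+1}·y_i), indices taken mod 6.
Σ = (-58) + (-93) + (-132) + (-148) + (42) + (34) = -355
Signed area = Σ/2 = -177.5 (negative ⇒ clockwise traversal).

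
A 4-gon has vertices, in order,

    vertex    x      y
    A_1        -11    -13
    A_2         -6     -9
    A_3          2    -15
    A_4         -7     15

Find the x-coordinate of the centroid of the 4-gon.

-5.4

Apply the shoelace (surveyor's) formula. First the cross-terms c_i = x_i·y_{i+1} − x_{i+1}·y_i:
  21, 108, -75, 256  ⇒  2A = 310, A = 155.
Then Σ (x_i + x_{i+1})·c_i = -5022, so x̄ = -5022 / (6·155) = -5.4.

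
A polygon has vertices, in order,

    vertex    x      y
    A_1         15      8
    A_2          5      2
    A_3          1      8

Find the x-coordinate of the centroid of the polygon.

Apply the shoelace (surveyor's) formula. First the cross-terms c_i = x_i·y_{i+1} − x_{i+1}·y_i:
  -10, 38, -112  ⇒  2A = -84, A = -42.
Then Σ (x_i + x_{i+1})·c_i = -1764, so x̄ = -1764 / (6·(-42)) = 7.

7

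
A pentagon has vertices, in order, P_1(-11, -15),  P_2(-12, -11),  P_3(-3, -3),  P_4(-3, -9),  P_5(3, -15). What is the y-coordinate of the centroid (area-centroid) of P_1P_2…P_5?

-731/66

Apply the shoelace formula. First the cross-terms c_i = x_i·y_{i+1} − x_{i+1}·y_i:
  -59, 3, 18, 72, -210  ⇒  2A = -176, A = -88.
Then Σ (y_i + y_{i+1})·c_i = 5848, so ȳ = 5848 / (6·(-88)) = -731/66.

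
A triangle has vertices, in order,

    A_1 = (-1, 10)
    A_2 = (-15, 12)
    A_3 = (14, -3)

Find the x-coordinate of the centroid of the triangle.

-2/3

Apply the surveyor's formula. First the cross-terms c_i = x_i·y_{i+1} − x_{i+1}·y_i:
  138, -123, 137  ⇒  2A = 152, A = 76.
Then Σ (x_i + x_{i+1})·c_i = -304, so x̄ = -304 / (6·76) = -2/3.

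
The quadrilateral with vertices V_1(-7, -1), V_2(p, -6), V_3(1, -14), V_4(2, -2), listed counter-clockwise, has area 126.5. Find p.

The doubled signed area Σ (x_i y_{i+1} − x_{i+1} y_i) is linear in p.
With p=0 it equals 58; the coefficient of p is -13 (from the two edges through V_2).
So -13·p + 58 = 2·126.5 = 253 ⇒ p = -15.

-15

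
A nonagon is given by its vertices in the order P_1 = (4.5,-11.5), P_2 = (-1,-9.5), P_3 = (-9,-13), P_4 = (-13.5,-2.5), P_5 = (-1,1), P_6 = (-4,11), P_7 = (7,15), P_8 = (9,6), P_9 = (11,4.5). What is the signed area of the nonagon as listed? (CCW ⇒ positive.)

-352.5

P_1→P_2: (4.5)(-9.5) − (-1)(-11.5) = -54.25
P_2→P_3: (-1)(-13) − (-9)(-9.5) = -72.5
P_3→P_4: (-9)(-2.5) − (-13.5)(-13) = -153
P_4→P_5: (-13.5)(1) − (-1)(-2.5) = -16
P_5→P_6: (-1)(11) − (-4)(1) = -7
P_6→P_7: (-4)(15) − (7)(11) = -137
P_7→P_8: (7)(6) − (9)(15) = -93
P_8→P_9: (9)(4.5) − (11)(6) = -25.5
P_9→P_1: (11)(-11.5) − (4.5)(4.5) = -146.75
Σ = -705
Signed area = Σ/2 = -352.5 (negative ⇒ clockwise traversal).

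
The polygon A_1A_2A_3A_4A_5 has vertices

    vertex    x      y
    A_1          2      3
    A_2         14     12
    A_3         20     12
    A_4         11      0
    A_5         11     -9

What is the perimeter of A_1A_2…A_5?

60

|A_1A_2| = √((12)² + (9)²) = √225 = 15
|A_2A_3| = √((6)² + (0)²) = √36 = 6
|A_3A_4| = √((-9)² + (-12)²) = √225 = 15
|A_4A_5| = √((0)² + (-9)²) = √81 = 9
|A_5A_1| = √((-9)² + (12)²) = √225 = 15
Perimeter = 15 + 6 + 15 + 9 + 15 = 60.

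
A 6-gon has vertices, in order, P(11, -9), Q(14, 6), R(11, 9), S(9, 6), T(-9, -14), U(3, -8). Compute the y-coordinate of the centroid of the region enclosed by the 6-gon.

-287/102

Apply the surveyor's formula. First the cross-terms c_i = x_i·y_{i+1} − x_{i+1}·y_i:
  192, 60, -15, -72, 114, 61  ⇒  2A = 340, A = 170.
Then Σ (y_i + y_{i+1})·c_i = -2870, so ȳ = -2870 / (6·170) = -287/102.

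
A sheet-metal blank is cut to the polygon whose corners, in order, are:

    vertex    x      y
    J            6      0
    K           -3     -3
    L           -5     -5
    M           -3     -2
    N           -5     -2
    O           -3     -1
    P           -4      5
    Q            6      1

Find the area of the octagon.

Apply Gauss's area formula: 2A = Σ (x_i·y_{i+1} − x_{i+1}·y_i), indices taken mod 8.
Σ = (-18) + (0) + (-5) + (-4) + (-1) + (-19) + (-34) + (-6) = -87
Area = |Σ|/2 = 43.5.

43.5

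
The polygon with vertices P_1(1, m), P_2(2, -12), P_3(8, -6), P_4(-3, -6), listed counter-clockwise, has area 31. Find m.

-10

Write out the shoelace sum; only the two edges meeting at P_1 involve m:
2·Area = [((-3)·m − 1·(-6)) + (1·(-12) − 2·m)] + 18
       = -5·m + 12 = 62
⇒ m = -10.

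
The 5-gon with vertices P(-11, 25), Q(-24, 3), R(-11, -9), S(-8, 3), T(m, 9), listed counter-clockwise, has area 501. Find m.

The doubled signed area Σ (x_i y_{i+1} − x_{i+1} y_i) is linear in m.
With m=0 it equals 738; the coefficient of m is 22 (from the two edges through T).
So 22·m + 738 = 2·501 = 1002 ⇒ m = 12.

12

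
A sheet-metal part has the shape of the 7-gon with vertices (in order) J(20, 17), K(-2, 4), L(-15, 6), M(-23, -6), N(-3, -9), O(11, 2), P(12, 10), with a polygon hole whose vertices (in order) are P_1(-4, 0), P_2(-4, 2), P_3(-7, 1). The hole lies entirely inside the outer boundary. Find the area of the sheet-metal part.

378

Outer boundary:
Apply the shoelace (surveyor's) formula: 2A = Σ (x_i·y_{i+1} − x_{i+1}·y_i), indices taken mod 7.
Cross-terms: 114, 48, 228, 189, 93, 86, 4  ⇒  Σ = 762
Area = |Σ|/2 = 381.
Hole:
Cross-terms: -8, 10, 4  ⇒  Σ = 6
Area = |Σ|/2 = 3.
Net area = 381 − 3 = 378.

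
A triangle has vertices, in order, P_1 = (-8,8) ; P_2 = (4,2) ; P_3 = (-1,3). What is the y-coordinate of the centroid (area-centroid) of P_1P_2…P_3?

Apply the surveyor's formula. First the cross-terms c_i = x_i·y_{i+1} − x_{i+1}·y_i:
  -48, 14, 16  ⇒  2A = -18, A = -9.
Then Σ (y_i + y_{i+1})·c_i = -234, so ȳ = -234 / (6·(-9)) = 13/3.

13/3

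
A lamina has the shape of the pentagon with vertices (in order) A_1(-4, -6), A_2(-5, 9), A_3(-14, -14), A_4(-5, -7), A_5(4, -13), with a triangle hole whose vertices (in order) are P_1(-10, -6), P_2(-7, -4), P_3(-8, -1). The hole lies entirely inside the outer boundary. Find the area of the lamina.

82

Outer boundary:
Apply the surveyor's formula: 2A = Σ (x_i·y_{i+1} − x_{i+1}·y_i), indices taken mod 5.
Σ = (-66) + (196) + (28) + (93) + (-76) = 175
Area = |Σ|/2 = 87.5.
Hole:
Cross-terms: -2, -25, 38  ⇒  Σ = 11
Area = |Σ|/2 = 5.5.
Net area = 87.5 − 5.5 = 82.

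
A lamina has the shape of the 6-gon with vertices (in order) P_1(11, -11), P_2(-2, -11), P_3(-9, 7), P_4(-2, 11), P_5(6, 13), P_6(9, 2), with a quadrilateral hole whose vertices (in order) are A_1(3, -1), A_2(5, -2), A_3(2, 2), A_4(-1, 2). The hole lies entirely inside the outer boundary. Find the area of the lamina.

Outer boundary:
Apply Gauss's area formula: 2A = Σ (x_i·y_{i+1} − x_{i+1}·y_i), indices taken mod 6.
Σ = (-143) + (-113) + (-85) + (-92) + (-105) + (-121) = -659
Area = |Σ|/2 = 329.5.
Hole:
Apply the shoelace formula: 2A = Σ (x_i·y_{i+1} − x_{i+1}·y_i), indices taken mod 4.
Σ = (-1) + (14) + (6) + (-5) = 14
Area = |Σ|/2 = 7.
Net area = 329.5 − 7 = 322.5.

322.5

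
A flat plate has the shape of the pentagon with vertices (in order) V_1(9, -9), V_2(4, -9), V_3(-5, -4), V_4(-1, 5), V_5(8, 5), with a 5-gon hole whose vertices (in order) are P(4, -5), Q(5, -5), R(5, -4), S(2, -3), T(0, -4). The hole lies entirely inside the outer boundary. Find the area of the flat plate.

143

Outer boundary:
Apply Gauss's area formula: 2A = Σ (x_i·y_{i+1} − x_{i+1}·y_i), indices taken mod 5.
Σ = (-45) + (-61) + (-29) + (-45) + (-117) = -297
Area = |Σ|/2 = 148.5.
Hole:
Apply Gauss's area formula: 2A = Σ (x_i·y_{i+1} − x_{i+1}·y_i), indices taken mod 5.
Σ = (5) + (5) + (-7) + (-8) + (16) = 11
Area = |Σ|/2 = 5.5.
Net area = 148.5 − 5.5 = 143.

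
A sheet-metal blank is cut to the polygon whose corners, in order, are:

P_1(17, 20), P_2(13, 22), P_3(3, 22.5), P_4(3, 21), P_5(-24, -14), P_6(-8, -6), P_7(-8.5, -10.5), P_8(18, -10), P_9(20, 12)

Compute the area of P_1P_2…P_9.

Apply Gauss's area formula: 2A = Σ (x_i·y_{i+1} − x_{i+1}·y_i), indices taken mod 9.
Σ = (114) + (226.5) + (-4.5) + (462) + (32) + (33) + (274) + (416) + (196) = 1749
Area = |Σ|/2 = 874.5.

874.5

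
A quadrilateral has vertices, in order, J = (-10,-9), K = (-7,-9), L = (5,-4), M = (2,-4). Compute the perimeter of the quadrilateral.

|JK| = √((3)² + (0)²) = √9 = 3
|KL| = √((12)² + (5)²) = √169 = 13
|LM| = √((-3)² + (0)²) = √9 = 3
|MJ| = √((-12)² + (-5)²) = √169 = 13
Perimeter = 3 + 13 + 3 + 13 = 32.

32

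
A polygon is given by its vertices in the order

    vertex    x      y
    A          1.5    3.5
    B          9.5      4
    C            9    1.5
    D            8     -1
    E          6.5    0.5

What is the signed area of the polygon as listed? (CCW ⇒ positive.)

Apply the surveyor's formula: 2A = Σ (x_i·y_{i+1} − x_{i+1}·y_i), indices taken mod 5.
Cross-terms: -27.25, -21.75, -21, 10.5, 22  ⇒  Σ = -37.5
Signed area = Σ/2 = -18.75 (negative ⇒ clockwise traversal).

-18.75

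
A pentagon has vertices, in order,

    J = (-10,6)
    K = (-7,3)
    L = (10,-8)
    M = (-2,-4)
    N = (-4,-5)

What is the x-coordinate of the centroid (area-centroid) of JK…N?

-83/49

Apply Gauss's area formula. First the cross-terms c_i = x_i·y_{i+1} − x_{i+1}·y_i:
  12, 26, -56, -6, -74  ⇒  2A = -98, A = -49.
Then Σ (x_i + x_{i+1})·c_i = 498, so x̄ = 498 / (6·(-49)) = -83/49.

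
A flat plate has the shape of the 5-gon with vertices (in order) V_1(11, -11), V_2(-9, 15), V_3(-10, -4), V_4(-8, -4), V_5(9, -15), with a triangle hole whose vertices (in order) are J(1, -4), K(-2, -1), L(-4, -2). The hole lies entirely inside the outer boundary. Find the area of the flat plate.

Outer boundary:
V_1→V_2: (11)(15) − (-9)(-11) = 66
V_2→V_3: (-9)(-4) − (-10)(15) = 186
V_3→V_4: (-10)(-4) − (-8)(-4) = 8
V_4→V_5: (-8)(-15) − (9)(-4) = 156
V_5→V_1: (9)(-11) − (11)(-15) = 66
Σ = 482
Area = |Σ|/2 = 241.
Hole:
Apply the shoelace (surveyor's) formula: 2A = Σ (x_i·y_{i+1} − x_{i+1}·y_i), indices taken mod 3.
Σ = (-9) + (0) + (18) = 9
Area = |Σ|/2 = 4.5.
Net area = 241 − 4.5 = 236.5.

236.5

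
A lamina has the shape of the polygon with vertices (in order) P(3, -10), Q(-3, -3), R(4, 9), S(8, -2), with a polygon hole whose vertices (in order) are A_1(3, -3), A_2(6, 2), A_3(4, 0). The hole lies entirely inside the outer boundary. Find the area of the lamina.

Outer boundary:
Apply the shoelace (surveyor's) formula: 2A = Σ (x_i·y_{i+1} − x_{i+1}·y_i), indices taken mod 4.
Σ = (-39) + (-15) + (-80) + (-74) = -208
Area = |Σ|/2 = 104.
Hole:
Cross-terms: 24, -8, -12  ⇒  Σ = 4
Area = |Σ|/2 = 2.
Net area = 104 − 2 = 102.

102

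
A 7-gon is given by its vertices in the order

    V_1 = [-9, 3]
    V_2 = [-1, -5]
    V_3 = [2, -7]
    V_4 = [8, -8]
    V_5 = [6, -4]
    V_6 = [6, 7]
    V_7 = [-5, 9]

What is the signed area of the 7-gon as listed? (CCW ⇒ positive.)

Apply the surveyor's formula: 2A = Σ (x_i·y_{i+1} − x_{i+1}·y_i), indices taken mod 7.
Σ = (48) + (17) + (40) + (16) + (66) + (89) + (66) = 342
Signed area = Σ/2 = 171 (positive ⇒ counter-clockwise traversal).

171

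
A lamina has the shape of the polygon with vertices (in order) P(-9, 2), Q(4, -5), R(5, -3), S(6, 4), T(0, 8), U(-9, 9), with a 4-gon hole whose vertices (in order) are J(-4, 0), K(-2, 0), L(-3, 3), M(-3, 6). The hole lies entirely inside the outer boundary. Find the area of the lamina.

Outer boundary:
Apply Gauss's area formula: 2A = Σ (x_i·y_{i+1} − x_{i+1}·y_i), indices taken mod 6.
Σ = (37) + (13) + (38) + (48) + (72) + (63) = 271
Area = |Σ|/2 = 135.5.
Hole:
Apply Gauss's area formula: 2A = Σ (x_i·y_{i+1} − x_{i+1}·y_i), indices taken mod 4.
Σ = (0) + (-6) + (-9) + (24) = 9
Area = |Σ|/2 = 4.5.
Net area = 135.5 − 4.5 = 131.

131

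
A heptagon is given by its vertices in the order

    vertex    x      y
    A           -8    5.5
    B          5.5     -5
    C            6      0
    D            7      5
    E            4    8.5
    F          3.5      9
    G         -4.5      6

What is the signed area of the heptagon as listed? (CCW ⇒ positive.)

Apply Gauss's area formula: 2A = Σ (x_i·y_{i+1} − x_{i+1}·y_i), indices taken mod 7.
Cross-terms: 9.75, 30, 30, 39.5, 6.25, 61.5, 23.25  ⇒  Σ = 200.25
Signed area = Σ/2 = 100.125 (positive ⇒ counter-clockwise traversal).

100.125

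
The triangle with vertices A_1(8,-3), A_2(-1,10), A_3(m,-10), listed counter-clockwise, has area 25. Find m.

The doubled signed area Σ (x_i y_{i+1} − x_{i+1} y_i) is linear in m.
With m=0 it equals 167; the coefficient of m is -13 (from the two edges through A_3).
So -13·m + 167 = 2·25 = 50 ⇒ m = 9.

9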